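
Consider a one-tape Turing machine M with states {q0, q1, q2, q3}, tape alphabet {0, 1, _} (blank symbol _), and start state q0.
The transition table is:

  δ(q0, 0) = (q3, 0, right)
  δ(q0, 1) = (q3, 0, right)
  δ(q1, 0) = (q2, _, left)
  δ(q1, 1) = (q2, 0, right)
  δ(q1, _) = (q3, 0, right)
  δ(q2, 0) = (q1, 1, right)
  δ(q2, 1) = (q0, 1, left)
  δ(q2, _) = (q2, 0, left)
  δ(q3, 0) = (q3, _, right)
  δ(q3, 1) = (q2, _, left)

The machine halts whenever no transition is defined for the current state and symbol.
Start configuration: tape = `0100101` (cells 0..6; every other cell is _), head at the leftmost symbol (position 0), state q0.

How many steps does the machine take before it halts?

q0 | [0]100101   read 0 → write 0, move right, go to q3
q3 | 0[1]00101   read 1 → write _, move left, go to q2
q2 | [0]_00101   read 0 → write 1, move right, go to q1
q1 | 1[_]00101   read _ → write 0, move right, go to q3
q3 | 10[0]0101   read 0 → write _, move right, go to q3
q3 | 10_[0]101   read 0 → write _, move right, go to q3
q3 | 10__[1]01   read 1 → write _, move left, go to q2
q2 | 10_[_]_01   read _ → write 0, move left, go to q2
q2 | 10[_]0_01   read _ → write 0, move left, go to q2
q2 | 1[0]00_01   read 0 → write 1, move right, go to q1
q1 | 11[0]0_01   read 0 → write _, move left, go to q2
q2 | 1[1]_0_01   read 1 → write 1, move left, go to q0
q0 | [1]1_0_01   read 1 → write 0, move right, go to q3
q3 | 0[1]_0_01   read 1 → write _, move left, go to q2
q2 | [0]__0_01   read 0 → write 1, move right, go to q1
q1 | 1[_]_0_01   read _ → write 0, move right, go to q3
q3 | 10[_]0_01
M halts after 16 transitions.

16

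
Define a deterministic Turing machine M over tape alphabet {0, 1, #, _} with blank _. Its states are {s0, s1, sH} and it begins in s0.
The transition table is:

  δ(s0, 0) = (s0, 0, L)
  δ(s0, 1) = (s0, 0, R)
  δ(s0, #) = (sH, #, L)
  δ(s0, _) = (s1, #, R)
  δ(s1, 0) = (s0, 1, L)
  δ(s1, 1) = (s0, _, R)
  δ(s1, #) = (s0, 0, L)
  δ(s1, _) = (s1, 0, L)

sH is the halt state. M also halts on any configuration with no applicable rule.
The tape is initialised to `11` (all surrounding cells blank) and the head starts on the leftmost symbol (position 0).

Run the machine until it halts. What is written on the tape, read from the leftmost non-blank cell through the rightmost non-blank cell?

#1000

s0 | __[1]1__   read 1 → write 0, move R, go to s0
s0 | __0[1]__   read 1 → write 0, move R, go to s0
s0 | __00[_]_   read _ → write #, move R, go to s1
s1 | __00#[_]   read _ → write 0, move L, go to s1
s1 | __00[#]0   read # → write 0, move L, go to s0
s0 | __0[0]00   read 0 → write 0, move L, go to s0
s0 | __[0]000   read 0 → write 0, move L, go to s0
s0 | _[_]0000   read _ → write #, move R, go to s1
s1 | _#[0]000   read 0 → write 1, move L, go to s0
s0 | _[#]1000   read # → write #, move L, go to sH
sH | [_]#1000
The non-blank tape span at halt is #1000.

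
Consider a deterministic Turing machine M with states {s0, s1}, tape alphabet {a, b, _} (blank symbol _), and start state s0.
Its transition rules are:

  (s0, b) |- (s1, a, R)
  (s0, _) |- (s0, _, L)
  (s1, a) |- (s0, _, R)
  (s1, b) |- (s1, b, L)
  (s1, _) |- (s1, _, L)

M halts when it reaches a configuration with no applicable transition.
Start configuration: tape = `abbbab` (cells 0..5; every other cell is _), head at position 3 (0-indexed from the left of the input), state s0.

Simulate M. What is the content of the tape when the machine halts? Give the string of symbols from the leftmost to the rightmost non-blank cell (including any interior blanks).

abba

s0 | abb[b]ab_   read b → write a, move R, go to s1
s1 | abba[a]b_   read a → write _, move R, go to s0
s0 | abba_[b]_   read b → write a, move R, go to s1
s1 | abba_a[_]   read _ → write _, move L, go to s1
s1 | abba_[a]_   read a → write _, move R, go to s0
s0 | abba__[_]   read _ → write _, move L, go to s0
s0 | abba_[_]_   read _ → write _, move L, go to s0
s0 | abba[_]__   read _ → write _, move L, go to s0
s0 | abb[a]___
The non-blank tape span at halt is abba.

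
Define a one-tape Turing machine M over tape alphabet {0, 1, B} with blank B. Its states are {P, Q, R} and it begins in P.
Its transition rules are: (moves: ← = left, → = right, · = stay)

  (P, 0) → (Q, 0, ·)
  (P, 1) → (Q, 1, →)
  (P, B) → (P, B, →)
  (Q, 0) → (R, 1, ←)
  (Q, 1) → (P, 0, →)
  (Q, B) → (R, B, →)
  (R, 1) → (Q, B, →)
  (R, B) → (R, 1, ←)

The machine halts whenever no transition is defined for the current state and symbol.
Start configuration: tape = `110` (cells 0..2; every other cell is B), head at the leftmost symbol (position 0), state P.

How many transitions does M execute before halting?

4

P | [1]10   read 1 → write 1, move →, go to Q
Q | 1[1]0   read 1 → write 0, move →, go to P
P | 10[0]   read 0 → write 0, move ·, go to Q
Q | 10[0]   read 0 → write 1, move ←, go to R
R | 1[0]1
M halts after 4 transitions.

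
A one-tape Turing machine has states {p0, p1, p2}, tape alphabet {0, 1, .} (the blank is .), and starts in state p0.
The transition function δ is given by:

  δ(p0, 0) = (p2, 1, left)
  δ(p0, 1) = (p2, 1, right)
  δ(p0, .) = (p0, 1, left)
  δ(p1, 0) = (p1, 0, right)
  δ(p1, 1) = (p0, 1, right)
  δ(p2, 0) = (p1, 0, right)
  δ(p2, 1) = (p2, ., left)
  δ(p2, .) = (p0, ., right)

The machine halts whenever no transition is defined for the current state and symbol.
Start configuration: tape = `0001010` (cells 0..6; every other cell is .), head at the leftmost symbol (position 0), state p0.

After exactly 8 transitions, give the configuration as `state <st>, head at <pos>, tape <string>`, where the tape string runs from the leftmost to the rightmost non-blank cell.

p0 | .[0]001010   read 0 → write 1, move left, go to p2
p2 | [.]1001010   read . → write ., move right, go to p0
p0 | .[1]001010   read 1 → write 1, move right, go to p2
p2 | .1[0]01010   read 0 → write 0, move right, go to p1
p1 | .10[0]1010   read 0 → write 0, move right, go to p1
p1 | .100[1]010   read 1 → write 1, move right, go to p0
p0 | .1001[0]10   read 0 → write 1, move left, go to p2
p2 | .100[1]110   read 1 → write ., move left, go to p2
p2 | .10[0].110
After 8 steps: state p2, head at 2, tape 100.110.

state p2, head at 2, tape 100.110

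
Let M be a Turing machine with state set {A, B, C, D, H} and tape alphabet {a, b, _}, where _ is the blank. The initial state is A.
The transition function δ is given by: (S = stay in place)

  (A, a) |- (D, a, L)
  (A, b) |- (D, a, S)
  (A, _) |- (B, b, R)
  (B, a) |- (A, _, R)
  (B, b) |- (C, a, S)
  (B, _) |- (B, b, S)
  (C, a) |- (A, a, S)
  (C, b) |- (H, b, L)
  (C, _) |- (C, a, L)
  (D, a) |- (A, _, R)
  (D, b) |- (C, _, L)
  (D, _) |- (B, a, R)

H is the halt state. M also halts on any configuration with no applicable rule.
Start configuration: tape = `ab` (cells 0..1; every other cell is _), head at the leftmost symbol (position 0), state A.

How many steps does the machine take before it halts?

33

A | __[a]b____   read a → write a, move L, go to D
D | _[_]ab____   read _ → write a, move R, go to B
B | _a[a]b____   read a → write _, move R, go to A
A | _a_[b]____   read b → write a, move S, go to D
D | _a_[a]____   read a → write _, move R, go to A
A | _a__[_]___   read _ → write b, move R, go to B
B | _a__b[_]__   read _ → write b, move S, go to B
B | _a__b[b]__   read b → write a, move S, go to C
C | _a__b[a]__   read a → write a, move S, go to A
A | _a__b[a]__   read a → write a, move L, go to D
D | _a__[b]a__   read b → write _, move L, go to C
C | _a_[_]_a__   read _ → write a, move L, go to C
C | _a[_]a_a__   read _ → write a, move L, go to C
C | _[a]aa_a__   read a → write a, move S, go to A
A | _[a]aa_a__   read a → write a, move L, go to D
D | [_]aaa_a__   read _ → write a, move R, go to B
B | a[a]aa_a__   read a → write _, move R, go to A
A | a_[a]a_a__   read a → write a, move L, go to D
D | a[_]aa_a__   read _ → write a, move R, go to B
B | aa[a]a_a__   read a → write _, move R, go to A
A | aa_[a]_a__   read a → write a, move L, go to D
D | aa[_]a_a__   read _ → write a, move R, go to B
B | aaa[a]_a__   read a → write _, move R, go to A
A | aaa_[_]a__   read _ → write b, move R, go to B
B | aaa_b[a]__   read a → write _, move R, go to A
A | aaa_b_[_]_   read _ → write b, move R, go to B
B | aaa_b_b[_]   read _ → write b, move S, go to B
B | aaa_b_b[b]   read b → write a, move S, go to C
C | aaa_b_b[a]   read a → write a, move S, go to A
A | aaa_b_b[a]   read a → write a, move L, go to D
D | aaa_b_[b]a   read b → write _, move L, go to C
C | aaa_b[_]_a   read _ → write a, move L, go to C
C | aaa_[b]a_a   read b → write b, move L, go to H
H | aaa[_]ba_a
M halts after 33 transitions.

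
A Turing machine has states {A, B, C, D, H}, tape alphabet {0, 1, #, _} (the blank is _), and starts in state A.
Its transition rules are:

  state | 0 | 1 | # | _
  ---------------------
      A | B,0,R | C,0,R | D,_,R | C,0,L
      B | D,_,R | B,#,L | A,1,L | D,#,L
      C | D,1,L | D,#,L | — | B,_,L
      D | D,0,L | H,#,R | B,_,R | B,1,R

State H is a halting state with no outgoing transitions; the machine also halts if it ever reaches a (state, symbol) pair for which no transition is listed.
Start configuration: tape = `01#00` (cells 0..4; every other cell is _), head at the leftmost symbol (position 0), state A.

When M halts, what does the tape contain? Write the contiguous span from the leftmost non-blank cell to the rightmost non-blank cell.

11___#00

state=A head=0 tape=___[0]1#00   (A,0)→(B,0,R)
state=B head=1 tape=___0[1]#00   (B,1)→(B,#,L)
state=B head=0 tape=___[0]##00   (B,0)→(D,_,R)
state=D head=1 tape=____[#]#00   (D,#)→(B,_,R)
state=B head=2 tape=_____[#]00   (B,#)→(A,1,L)
state=A head=1 tape=____[_]100   (A,_)→(C,0,L)
state=C head=0 tape=___[_]0100   (C,_)→(B,_,L)
state=B head=-1 tape=__[_]_0100   (B,_)→(D,#,L)
state=D head=-2 tape=_[_]#_0100   (D,_)→(B,1,R)
state=B head=-1 tape=_1[#]_0100   (B,#)→(A,1,L)
state=A head=-2 tape=_[1]1_0100   (A,1)→(C,0,R)
state=C head=-1 tape=_0[1]_0100   (C,1)→(D,#,L)
state=D head=-2 tape=_[0]#_0100   (D,0)→(D,0,L)
state=D head=-3 tape=[_]0#_0100   (D,_)→(B,1,R)
state=B head=-2 tape=1[0]#_0100   (B,0)→(D,_,R)
state=D head=-1 tape=1_[#]_0100   (D,#)→(B,_,R)
state=B head=0 tape=1__[_]0100   (B,_)→(D,#,L)
state=D head=-1 tape=1_[_]#0100   (D,_)→(B,1,R)
state=B head=0 tape=1_1[#]0100   (B,#)→(A,1,L)
state=A head=-1 tape=1_[1]10100   (A,1)→(C,0,R)
state=C head=0 tape=1_0[1]0100   (C,1)→(D,#,L)
state=D head=-1 tape=1_[0]#0100   (D,0)→(D,0,L)
state=D head=-2 tape=1[_]0#0100   (D,_)→(B,1,R)
state=B head=-1 tape=11[0]#0100   (B,0)→(D,_,R)
state=D head=0 tape=11_[#]0100   (D,#)→(B,_,R)
state=B head=1 tape=11__[0]100   (B,0)→(D,_,R)
state=D head=2 tape=11___[1]00   (D,1)→(H,#,R)
state=H head=3 tape=11___#[0]0
The non-blank tape span at halt is 11___#00.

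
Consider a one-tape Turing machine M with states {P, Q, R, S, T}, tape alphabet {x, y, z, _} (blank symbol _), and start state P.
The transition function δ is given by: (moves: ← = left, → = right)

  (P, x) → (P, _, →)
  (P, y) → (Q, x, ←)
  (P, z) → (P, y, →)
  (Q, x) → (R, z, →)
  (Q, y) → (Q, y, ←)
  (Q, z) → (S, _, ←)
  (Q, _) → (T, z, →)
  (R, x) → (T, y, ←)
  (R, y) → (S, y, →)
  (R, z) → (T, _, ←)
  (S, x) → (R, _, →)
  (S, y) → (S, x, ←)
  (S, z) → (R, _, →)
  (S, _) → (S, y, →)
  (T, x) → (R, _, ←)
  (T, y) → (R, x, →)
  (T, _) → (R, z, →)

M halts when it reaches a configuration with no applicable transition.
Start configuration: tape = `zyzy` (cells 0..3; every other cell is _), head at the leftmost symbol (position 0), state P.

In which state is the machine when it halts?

R

state=P head=0 tape=__[z]yzy   (P,z)→(P,y,→)
state=P head=1 tape=__y[y]zy   (P,y)→(Q,x,←)
state=Q head=0 tape=__[y]xzy   (Q,y)→(Q,y,←)
state=Q head=-1 tape=_[_]yxzy   (Q,_)→(T,z,→)
state=T head=0 tape=_z[y]xzy   (T,y)→(R,x,→)
state=R head=1 tape=_zx[x]zy   (R,x)→(T,y,←)
state=T head=0 tape=_z[x]yzy   (T,x)→(R,_,←)
state=R head=-1 tape=_[z]_yzy   (R,z)→(T,_,←)
state=T head=-2 tape=[_]__yzy   (T,_)→(R,z,→)
state=R head=-1 tape=z[_]_yzy
No transition is defined for (R, _); M halts in state R.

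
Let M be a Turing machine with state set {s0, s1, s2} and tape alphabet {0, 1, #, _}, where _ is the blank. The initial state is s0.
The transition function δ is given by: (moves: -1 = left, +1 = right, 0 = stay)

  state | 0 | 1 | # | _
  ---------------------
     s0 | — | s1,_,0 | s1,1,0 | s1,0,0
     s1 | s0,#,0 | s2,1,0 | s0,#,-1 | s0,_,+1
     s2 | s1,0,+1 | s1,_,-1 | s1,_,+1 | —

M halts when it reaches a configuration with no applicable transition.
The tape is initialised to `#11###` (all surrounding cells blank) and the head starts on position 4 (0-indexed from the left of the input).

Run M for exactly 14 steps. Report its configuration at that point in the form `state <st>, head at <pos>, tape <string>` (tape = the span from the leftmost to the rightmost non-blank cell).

s0 | #11#[#]#   read # → write 1, move 0, go to s1
s1 | #11#[1]#   read 1 → write 1, move 0, go to s2
s2 | #11#[1]#   read 1 → write _, move -1, go to s1
s1 | #11[#]_#   read # → write #, move -1, go to s0
s0 | #1[1]#_#   read 1 → write _, move 0, go to s1
s1 | #1[_]#_#   read _ → write _, move +1, go to s0
s0 | #1_[#]_#   read # → write 1, move 0, go to s1
s1 | #1_[1]_#   read 1 → write 1, move 0, go to s2
s2 | #1_[1]_#   read 1 → write _, move -1, go to s1
s1 | #1[_]__#   read _ → write _, move +1, go to s0
s0 | #1_[_]_#   read _ → write 0, move 0, go to s1
s1 | #1_[0]_#   read 0 → write #, move 0, go to s0
s0 | #1_[#]_#   read # → write 1, move 0, go to s1
s1 | #1_[1]_#   read 1 → write 1, move 0, go to s2
s2 | #1_[1]_#
After 14 steps: state s2, head at 3, tape #1_1_#.

state s2, head at 3, tape #1_1_#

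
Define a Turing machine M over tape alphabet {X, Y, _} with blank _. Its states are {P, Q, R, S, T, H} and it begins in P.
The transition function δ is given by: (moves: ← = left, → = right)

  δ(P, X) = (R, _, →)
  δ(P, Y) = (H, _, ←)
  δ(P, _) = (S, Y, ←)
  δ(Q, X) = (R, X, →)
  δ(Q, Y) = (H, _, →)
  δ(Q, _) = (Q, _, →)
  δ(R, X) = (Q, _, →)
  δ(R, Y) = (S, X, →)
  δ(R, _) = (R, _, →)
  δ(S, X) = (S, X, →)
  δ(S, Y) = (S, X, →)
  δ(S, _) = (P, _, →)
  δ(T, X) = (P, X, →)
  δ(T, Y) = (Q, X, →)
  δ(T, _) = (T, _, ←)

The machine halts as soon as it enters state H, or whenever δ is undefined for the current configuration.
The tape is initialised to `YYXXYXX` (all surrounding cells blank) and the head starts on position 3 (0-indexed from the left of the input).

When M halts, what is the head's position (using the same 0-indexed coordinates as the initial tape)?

7

P | YYX[X]YXX__   read X → write _, move →, go to R
R | YYX_[Y]XX__   read Y → write X, move →, go to S
S | YYX_X[X]X__   read X → write X, move →, go to S
S | YYX_XX[X]__   read X → write X, move →, go to S
S | YYX_XXX[_]_   read _ → write _, move →, go to P
P | YYX_XXX_[_]   read _ → write Y, move ←, go to S
S | YYX_XXX[_]Y   read _ → write _, move →, go to P
P | YYX_XXX_[Y]   read Y → write _, move ←, go to H
H | YYX_XXX[_]_
At halt the head is at cell 7.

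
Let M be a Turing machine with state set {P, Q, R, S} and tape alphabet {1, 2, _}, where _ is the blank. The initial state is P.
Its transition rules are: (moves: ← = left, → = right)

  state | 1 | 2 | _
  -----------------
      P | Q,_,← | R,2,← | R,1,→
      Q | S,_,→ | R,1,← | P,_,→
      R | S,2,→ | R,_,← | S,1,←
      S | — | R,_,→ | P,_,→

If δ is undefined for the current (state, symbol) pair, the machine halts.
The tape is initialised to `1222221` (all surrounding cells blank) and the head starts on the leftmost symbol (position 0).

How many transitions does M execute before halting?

state=P head=0 tape=_[1]222221_   (P,1)→(Q,_,←)
state=Q head=-1 tape=[_]_222221_   (Q,_)→(P,_,→)
state=P head=0 tape=_[_]222221_   (P,_)→(R,1,→)
state=R head=1 tape=_1[2]22221_   (R,2)→(R,_,←)
state=R head=0 tape=_[1]_22221_   (R,1)→(S,2,→)
state=S head=1 tape=_2[_]22221_   (S,_)→(P,_,→)
state=P head=2 tape=_2_[2]2221_   (P,2)→(R,2,←)
state=R head=1 tape=_2[_]22221_   (R,_)→(S,1,←)
state=S head=0 tape=_[2]122221_   (S,2)→(R,_,→)
state=R head=1 tape=__[1]22221_   (R,1)→(S,2,→)
state=S head=2 tape=__2[2]2221_   (S,2)→(R,_,→)
state=R head=3 tape=__2_[2]221_   (R,2)→(R,_,←)
state=R head=2 tape=__2[_]_221_   (R,_)→(S,1,←)
state=S head=1 tape=__[2]1_221_   (S,2)→(R,_,→)
state=R head=2 tape=___[1]_221_   (R,1)→(S,2,→)
state=S head=3 tape=___2[_]221_   (S,_)→(P,_,→)
state=P head=4 tape=___2_[2]21_   (P,2)→(R,2,←)
state=R head=3 tape=___2[_]221_   (R,_)→(S,1,←)
state=S head=2 tape=___[2]1221_   (S,2)→(R,_,→)
state=R head=3 tape=____[1]221_   (R,1)→(S,2,→)
state=S head=4 tape=____2[2]21_   (S,2)→(R,_,→)
state=R head=5 tape=____2_[2]1_   (R,2)→(R,_,←)
state=R head=4 tape=____2[_]_1_   (R,_)→(S,1,←)
state=S head=3 tape=____[2]1_1_   (S,2)→(R,_,→)
state=R head=4 tape=_____[1]_1_   (R,1)→(S,2,→)
state=S head=5 tape=_____2[_]1_   (S,_)→(P,_,→)
state=P head=6 tape=_____2_[1]_   (P,1)→(Q,_,←)
state=Q head=5 tape=_____2[_]__   (Q,_)→(P,_,→)
state=P head=6 tape=_____2_[_]_   (P,_)→(R,1,→)
state=R head=7 tape=_____2_1[_]   (R,_)→(S,1,←)
state=S head=6 tape=_____2_[1]1
M halts after 30 transitions.

30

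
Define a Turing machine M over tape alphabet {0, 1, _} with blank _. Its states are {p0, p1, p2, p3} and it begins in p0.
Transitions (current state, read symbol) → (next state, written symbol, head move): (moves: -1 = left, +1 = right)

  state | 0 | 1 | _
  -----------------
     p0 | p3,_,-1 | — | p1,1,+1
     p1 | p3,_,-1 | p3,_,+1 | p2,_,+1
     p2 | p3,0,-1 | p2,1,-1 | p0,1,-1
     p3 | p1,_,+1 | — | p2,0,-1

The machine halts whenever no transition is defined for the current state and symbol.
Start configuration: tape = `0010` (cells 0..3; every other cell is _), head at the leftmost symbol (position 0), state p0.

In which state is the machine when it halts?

p0 | ___[0]010   read 0 → write _, move -1, go to p3
p3 | __[_]_010   read _ → write 0, move -1, go to p2
p2 | _[_]0_010   read _ → write 1, move -1, go to p0
p0 | [_]10_010   read _ → write 1, move +1, go to p1
p1 | 1[1]0_010   read 1 → write _, move +1, go to p3
p3 | 1_[0]_010   read 0 → write _, move +1, go to p1
p1 | 1__[_]010   read _ → write _, move +1, go to p2
p2 | 1___[0]10   read 0 → write 0, move -1, go to p3
p3 | 1__[_]010   read _ → write 0, move -1, go to p2
p2 | 1_[_]0010   read _ → write 1, move -1, go to p0
p0 | 1[_]10010   read _ → write 1, move +1, go to p1
p1 | 11[1]0010   read 1 → write _, move +1, go to p3
p3 | 11_[0]010   read 0 → write _, move +1, go to p1
p1 | 11__[0]10   read 0 → write _, move -1, go to p3
p3 | 11_[_]_10   read _ → write 0, move -1, go to p2
p2 | 11[_]0_10   read _ → write 1, move -1, go to p0
p0 | 1[1]10_10
No transition is defined for (p0, 1); M halts in state p0.

p0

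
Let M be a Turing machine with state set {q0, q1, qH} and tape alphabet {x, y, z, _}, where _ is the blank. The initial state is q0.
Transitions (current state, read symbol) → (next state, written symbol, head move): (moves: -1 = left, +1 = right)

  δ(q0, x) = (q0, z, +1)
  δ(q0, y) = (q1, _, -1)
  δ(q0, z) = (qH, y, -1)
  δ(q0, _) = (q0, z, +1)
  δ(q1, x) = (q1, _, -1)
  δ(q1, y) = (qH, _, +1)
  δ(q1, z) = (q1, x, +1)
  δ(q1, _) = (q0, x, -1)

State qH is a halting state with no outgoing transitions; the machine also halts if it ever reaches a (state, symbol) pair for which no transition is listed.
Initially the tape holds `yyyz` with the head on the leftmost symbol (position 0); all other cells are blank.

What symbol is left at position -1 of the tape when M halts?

z

state=q0 head=0 tape=__[y]yyz   (q0,y)→(q1,_,-1)
state=q1 head=-1 tape=_[_]_yyz   (q1,_)→(q0,x,-1)
state=q0 head=-2 tape=[_]x_yyz   (q0,_)→(q0,z,+1)
state=q0 head=-1 tape=z[x]_yyz   (q0,x)→(q0,z,+1)
state=q0 head=0 tape=zz[_]yyz   (q0,_)→(q0,z,+1)
state=q0 head=1 tape=zzz[y]yz   (q0,y)→(q1,_,-1)
state=q1 head=0 tape=zz[z]_yz   (q1,z)→(q1,x,+1)
state=q1 head=1 tape=zzx[_]yz   (q1,_)→(q0,x,-1)
state=q0 head=0 tape=zz[x]xyz   (q0,x)→(q0,z,+1)
state=q0 head=1 tape=zzz[x]yz   (q0,x)→(q0,z,+1)
state=q0 head=2 tape=zzzz[y]z   (q0,y)→(q1,_,-1)
state=q1 head=1 tape=zzz[z]_z   (q1,z)→(q1,x,+1)
state=q1 head=2 tape=zzzx[_]z   (q1,_)→(q0,x,-1)
state=q0 head=1 tape=zzz[x]xz   (q0,x)→(q0,z,+1)
state=q0 head=2 tape=zzzz[x]z   (q0,x)→(q0,z,+1)
state=q0 head=3 tape=zzzzz[z]   (q0,z)→(qH,y,-1)
state=qH head=2 tape=zzzz[z]y
Cell -1 holds z when M halts.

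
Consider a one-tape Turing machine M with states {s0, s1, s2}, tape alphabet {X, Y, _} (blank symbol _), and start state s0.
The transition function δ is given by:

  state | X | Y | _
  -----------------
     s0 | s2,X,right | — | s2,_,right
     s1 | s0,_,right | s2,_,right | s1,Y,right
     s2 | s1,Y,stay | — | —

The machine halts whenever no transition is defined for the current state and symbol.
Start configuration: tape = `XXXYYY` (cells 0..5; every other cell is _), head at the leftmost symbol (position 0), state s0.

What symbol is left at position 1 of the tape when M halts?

s0 | [X]XXYYY   read X → write X, move right, go to s2
s2 | X[X]XYYY   read X → write Y, move stay, go to s1
s1 | X[Y]XYYY   read Y → write _, move right, go to s2
s2 | X_[X]YYY   read X → write Y, move stay, go to s1
s1 | X_[Y]YYY   read Y → write _, move right, go to s2
s2 | X__[Y]YY
Cell 1 holds _ when M halts.

_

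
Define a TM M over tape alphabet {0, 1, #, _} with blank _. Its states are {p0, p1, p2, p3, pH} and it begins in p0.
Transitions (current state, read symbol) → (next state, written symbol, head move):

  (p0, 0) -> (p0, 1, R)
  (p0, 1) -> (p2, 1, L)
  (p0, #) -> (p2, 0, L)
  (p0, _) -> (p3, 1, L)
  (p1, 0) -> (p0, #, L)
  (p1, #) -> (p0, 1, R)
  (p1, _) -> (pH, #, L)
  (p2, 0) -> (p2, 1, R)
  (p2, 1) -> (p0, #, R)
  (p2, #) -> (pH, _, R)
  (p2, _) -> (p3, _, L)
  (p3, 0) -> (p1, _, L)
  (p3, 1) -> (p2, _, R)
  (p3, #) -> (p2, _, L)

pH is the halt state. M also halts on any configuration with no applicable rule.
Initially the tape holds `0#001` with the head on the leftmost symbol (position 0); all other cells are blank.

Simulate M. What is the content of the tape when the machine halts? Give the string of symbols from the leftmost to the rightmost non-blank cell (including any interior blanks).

state=p0 head=0 tape=[0]#001   (p0,0)→(p0,1,R)
state=p0 head=1 tape=1[#]001   (p0,#)→(p2,0,L)
state=p2 head=0 tape=[1]0001   (p2,1)→(p0,#,R)
state=p0 head=1 tape=#[0]001   (p0,0)→(p0,1,R)
state=p0 head=2 tape=#1[0]01   (p0,0)→(p0,1,R)
state=p0 head=3 tape=#11[0]1   (p0,0)→(p0,1,R)
state=p0 head=4 tape=#111[1]   (p0,1)→(p2,1,L)
state=p2 head=3 tape=#11[1]1   (p2,1)→(p0,#,R)
state=p0 head=4 tape=#11#[1]   (p0,1)→(p2,1,L)
state=p2 head=3 tape=#11[#]1   (p2,#)→(pH,_,R)
state=pH head=4 tape=#11_[1]
The non-blank tape span at halt is #11_1.

#11_1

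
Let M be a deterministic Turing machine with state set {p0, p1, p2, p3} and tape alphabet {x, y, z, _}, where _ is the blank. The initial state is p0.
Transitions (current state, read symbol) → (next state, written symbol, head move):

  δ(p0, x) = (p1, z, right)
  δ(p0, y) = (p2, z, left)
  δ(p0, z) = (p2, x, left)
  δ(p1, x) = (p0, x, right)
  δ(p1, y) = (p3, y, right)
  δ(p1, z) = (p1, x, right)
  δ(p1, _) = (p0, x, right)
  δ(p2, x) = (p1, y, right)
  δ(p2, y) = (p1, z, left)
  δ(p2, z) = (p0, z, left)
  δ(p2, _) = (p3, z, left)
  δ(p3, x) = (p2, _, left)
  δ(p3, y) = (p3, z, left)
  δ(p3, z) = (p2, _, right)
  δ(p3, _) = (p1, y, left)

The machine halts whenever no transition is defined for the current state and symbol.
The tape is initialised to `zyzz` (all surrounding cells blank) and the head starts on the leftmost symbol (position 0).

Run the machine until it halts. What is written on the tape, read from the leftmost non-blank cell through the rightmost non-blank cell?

p0 | ___[z]yzz__   read z → write x, move left, go to p2
p2 | __[_]xyzz__   read _ → write z, move left, go to p3
p3 | _[_]zxyzz__   read _ → write y, move left, go to p1
p1 | [_]yzxyzz__   read _ → write x, move right, go to p0
p0 | x[y]zxyzz__   read y → write z, move left, go to p2
p2 | [x]zzxyzz__   read x → write y, move right, go to p1
p1 | y[z]zxyzz__   read z → write x, move right, go to p1
p1 | yx[z]xyzz__   read z → write x, move right, go to p1
p1 | yxx[x]yzz__   read x → write x, move right, go to p0
p0 | yxxx[y]zz__   read y → write z, move left, go to p2
p2 | yxx[x]zzz__   read x → write y, move right, go to p1
p1 | yxxy[z]zz__   read z → write x, move right, go to p1
p1 | yxxyx[z]z__   read z → write x, move right, go to p1
p1 | yxxyxx[z]__   read z → write x, move right, go to p1
p1 | yxxyxxx[_]_   read _ → write x, move right, go to p0
p0 | yxxyxxxx[_]
The non-blank tape span at halt is yxxyxxxx.

yxxyxxxx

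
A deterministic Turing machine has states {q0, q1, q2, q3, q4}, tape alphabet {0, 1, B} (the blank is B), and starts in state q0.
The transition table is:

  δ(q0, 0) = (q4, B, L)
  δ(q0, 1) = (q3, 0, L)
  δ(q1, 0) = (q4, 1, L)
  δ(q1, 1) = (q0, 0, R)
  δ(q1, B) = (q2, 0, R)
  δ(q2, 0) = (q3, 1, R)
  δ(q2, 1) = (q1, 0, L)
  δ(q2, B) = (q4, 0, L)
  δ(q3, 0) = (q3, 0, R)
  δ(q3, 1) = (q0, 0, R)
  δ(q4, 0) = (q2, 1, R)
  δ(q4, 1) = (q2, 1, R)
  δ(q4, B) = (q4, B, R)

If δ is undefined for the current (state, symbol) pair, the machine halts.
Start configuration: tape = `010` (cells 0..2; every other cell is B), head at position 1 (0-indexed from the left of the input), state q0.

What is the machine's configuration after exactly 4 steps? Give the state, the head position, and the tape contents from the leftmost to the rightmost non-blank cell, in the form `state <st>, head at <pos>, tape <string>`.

state=q0 head=1 tape=0[1]0B   (q0,1)→(q3,0,L)
state=q3 head=0 tape=[0]00B   (q3,0)→(q3,0,R)
state=q3 head=1 tape=0[0]0B   (q3,0)→(q3,0,R)
state=q3 head=2 tape=00[0]B   (q3,0)→(q3,0,R)
state=q3 head=3 tape=000[B]
After 4 steps: state q3, head at 3, tape 000.

state q3, head at 3, tape 000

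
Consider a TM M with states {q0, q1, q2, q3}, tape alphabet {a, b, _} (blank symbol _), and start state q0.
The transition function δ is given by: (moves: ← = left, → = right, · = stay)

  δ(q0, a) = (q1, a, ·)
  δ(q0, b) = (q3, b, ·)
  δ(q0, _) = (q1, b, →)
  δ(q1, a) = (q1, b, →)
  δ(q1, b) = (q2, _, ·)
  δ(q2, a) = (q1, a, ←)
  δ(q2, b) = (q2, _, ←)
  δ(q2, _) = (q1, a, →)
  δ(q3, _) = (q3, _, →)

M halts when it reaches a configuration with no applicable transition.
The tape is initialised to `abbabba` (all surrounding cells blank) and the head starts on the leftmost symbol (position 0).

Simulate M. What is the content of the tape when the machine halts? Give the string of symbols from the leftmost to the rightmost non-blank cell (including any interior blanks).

q0 | [a]bbabba_   read a → write a, move ·, go to q1
q1 | [a]bbabba_   read a → write b, move →, go to q1
q1 | b[b]babba_   read b → write _, move ·, go to q2
q2 | b[_]babba_   read _ → write a, move →, go to q1
q1 | ba[b]abba_   read b → write _, move ·, go to q2
q2 | ba[_]abba_   read _ → write a, move →, go to q1
q1 | baa[a]bba_   read a → write b, move →, go to q1
q1 | baab[b]ba_   read b → write _, move ·, go to q2
q2 | baab[_]ba_   read _ → write a, move →, go to q1
q1 | baaba[b]a_   read b → write _, move ·, go to q2
q2 | baaba[_]a_   read _ → write a, move →, go to q1
q1 | baabaa[a]_   read a → write b, move →, go to q1
q1 | baabaab[_]
The non-blank tape span at halt is baabaab.

baabaab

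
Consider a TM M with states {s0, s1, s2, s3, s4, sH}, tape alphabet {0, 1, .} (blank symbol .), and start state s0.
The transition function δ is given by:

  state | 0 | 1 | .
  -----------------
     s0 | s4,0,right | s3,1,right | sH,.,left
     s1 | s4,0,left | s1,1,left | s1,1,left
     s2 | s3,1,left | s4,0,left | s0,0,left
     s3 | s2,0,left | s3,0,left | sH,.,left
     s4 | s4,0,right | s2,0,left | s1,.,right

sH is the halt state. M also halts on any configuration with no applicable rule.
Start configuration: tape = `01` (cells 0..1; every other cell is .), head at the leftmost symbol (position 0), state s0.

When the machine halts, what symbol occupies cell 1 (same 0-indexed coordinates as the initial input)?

0

state=s0 head=0 tape=..[0]1   (s0,0)→(s4,0,right)
state=s4 head=1 tape=..0[1]   (s4,1)→(s2,0,left)
state=s2 head=0 tape=..[0]0   (s2,0)→(s3,1,left)
state=s3 head=-1 tape=.[.]10   (s3,.)→(sH,.,left)
state=sH head=-2 tape=[.].10
Cell 1 holds 0 when M halts.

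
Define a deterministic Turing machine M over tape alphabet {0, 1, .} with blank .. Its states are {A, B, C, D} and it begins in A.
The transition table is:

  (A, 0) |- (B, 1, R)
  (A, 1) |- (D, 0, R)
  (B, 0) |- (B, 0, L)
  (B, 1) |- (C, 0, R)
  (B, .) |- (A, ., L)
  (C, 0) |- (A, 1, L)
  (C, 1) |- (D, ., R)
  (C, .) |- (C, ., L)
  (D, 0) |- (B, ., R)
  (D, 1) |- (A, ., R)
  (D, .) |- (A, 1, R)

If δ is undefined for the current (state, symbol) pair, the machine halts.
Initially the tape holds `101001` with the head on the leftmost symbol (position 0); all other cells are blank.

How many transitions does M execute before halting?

11

A | [1]01001..   read 1 → write 0, move R, go to D
D | 0[0]1001..   read 0 → write ., move R, go to B
B | 0.[1]001..   read 1 → write 0, move R, go to C
C | 0.0[0]01..   read 0 → write 1, move L, go to A
A | 0.[0]101..   read 0 → write 1, move R, go to B
B | 0.1[1]01..   read 1 → write 0, move R, go to C
C | 0.10[0]1..   read 0 → write 1, move L, go to A
A | 0.1[0]11..   read 0 → write 1, move R, go to B
B | 0.11[1]1..   read 1 → write 0, move R, go to C
C | 0.110[1]..   read 1 → write ., move R, go to D
D | 0.110.[.].   read . → write 1, move R, go to A
A | 0.110.1[.]
M halts after 11 transitions.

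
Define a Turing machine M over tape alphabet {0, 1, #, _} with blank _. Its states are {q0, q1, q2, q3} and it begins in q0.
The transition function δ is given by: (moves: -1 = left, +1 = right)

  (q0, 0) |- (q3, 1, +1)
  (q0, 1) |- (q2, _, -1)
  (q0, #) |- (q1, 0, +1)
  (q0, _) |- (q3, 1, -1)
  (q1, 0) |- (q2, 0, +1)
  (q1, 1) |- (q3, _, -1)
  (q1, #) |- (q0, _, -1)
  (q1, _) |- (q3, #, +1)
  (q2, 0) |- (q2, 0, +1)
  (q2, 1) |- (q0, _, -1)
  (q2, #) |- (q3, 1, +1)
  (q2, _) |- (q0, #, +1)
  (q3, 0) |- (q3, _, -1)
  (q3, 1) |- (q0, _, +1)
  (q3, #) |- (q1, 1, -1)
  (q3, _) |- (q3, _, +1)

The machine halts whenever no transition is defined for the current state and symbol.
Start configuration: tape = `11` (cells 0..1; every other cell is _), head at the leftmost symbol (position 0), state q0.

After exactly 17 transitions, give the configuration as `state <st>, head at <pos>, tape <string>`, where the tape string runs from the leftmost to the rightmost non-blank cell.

state q0, head at -1, tape 111

q0 | ____[1]1   read 1 → write _, move -1, go to q2
q2 | ___[_]_1   read _ → write #, move +1, go to q0
q0 | ___#[_]1   read _ → write 1, move -1, go to q3
q3 | ___[#]11   read # → write 1, move -1, go to q1
q1 | __[_]111   read _ → write #, move +1, go to q3
q3 | __#[1]11   read 1 → write _, move +1, go to q0
q0 | __#_[1]1   read 1 → write _, move -1, go to q2
q2 | __#[_]_1   read _ → write #, move +1, go to q0
q0 | __##[_]1   read _ → write 1, move -1, go to q3
q3 | __#[#]11   read # → write 1, move -1, go to q1
q1 | __[#]111   read # → write _, move -1, go to q0
q0 | _[_]_111   read _ → write 1, move -1, go to q3
q3 | [_]1_111   read _ → write _, move +1, go to q3
q3 | _[1]_111   read 1 → write _, move +1, go to q0
q0 | __[_]111   read _ → write 1, move -1, go to q3
q3 | _[_]1111   read _ → write _, move +1, go to q3
q3 | __[1]111   read 1 → write _, move +1, go to q0
q0 | ___[1]11
After 17 steps: state q0, head at -1, tape 111.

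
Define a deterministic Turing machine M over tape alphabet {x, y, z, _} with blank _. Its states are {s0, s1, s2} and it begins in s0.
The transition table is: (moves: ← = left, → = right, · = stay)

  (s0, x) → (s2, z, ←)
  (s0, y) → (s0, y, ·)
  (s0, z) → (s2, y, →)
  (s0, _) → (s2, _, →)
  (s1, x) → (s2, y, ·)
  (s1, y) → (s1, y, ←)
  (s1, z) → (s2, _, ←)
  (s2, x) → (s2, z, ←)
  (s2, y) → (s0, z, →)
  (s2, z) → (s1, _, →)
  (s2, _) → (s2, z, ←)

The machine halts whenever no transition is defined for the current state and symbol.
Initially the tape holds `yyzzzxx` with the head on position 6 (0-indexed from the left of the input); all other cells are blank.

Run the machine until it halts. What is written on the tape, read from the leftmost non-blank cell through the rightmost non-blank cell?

s0 | yyzzzx[x]_   read x → write z, move ←, go to s2
s2 | yyzzz[x]z_   read x → write z, move ←, go to s2
s2 | yyzz[z]zz_   read z → write _, move →, go to s1
s1 | yyzz_[z]z_   read z → write _, move ←, go to s2
s2 | yyzz[_]_z_   read _ → write z, move ←, go to s2
s2 | yyz[z]z_z_   read z → write _, move →, go to s1
s1 | yyz_[z]_z_   read z → write _, move ←, go to s2
s2 | yyz[_]__z_   read _ → write z, move ←, go to s2
s2 | yy[z]z__z_   read z → write _, move →, go to s1
s1 | yy_[z]__z_   read z → write _, move ←, go to s2
s2 | yy[_]___z_   read _ → write z, move ←, go to s2
s2 | y[y]z___z_   read y → write z, move →, go to s0
s0 | yz[z]___z_   read z → write y, move →, go to s2
s2 | yzy[_]__z_   read _ → write z, move ←, go to s2
s2 | yz[y]z__z_   read y → write z, move →, go to s0
s0 | yzz[z]__z_   read z → write y, move →, go to s2
s2 | yzzy[_]_z_   read _ → write z, move ←, go to s2
s2 | yzz[y]z_z_   read y → write z, move →, go to s0
s0 | yzzz[z]_z_   read z → write y, move →, go to s2
s2 | yzzzy[_]z_   read _ → write z, move ←, go to s2
s2 | yzzz[y]zz_   read y → write z, move →, go to s0
s0 | yzzzz[z]z_   read z → write y, move →, go to s2
s2 | yzzzzy[z]_   read z → write _, move →, go to s1
s1 | yzzzzy_[_]
The non-blank tape span at halt is yzzzzy.

yzzzzy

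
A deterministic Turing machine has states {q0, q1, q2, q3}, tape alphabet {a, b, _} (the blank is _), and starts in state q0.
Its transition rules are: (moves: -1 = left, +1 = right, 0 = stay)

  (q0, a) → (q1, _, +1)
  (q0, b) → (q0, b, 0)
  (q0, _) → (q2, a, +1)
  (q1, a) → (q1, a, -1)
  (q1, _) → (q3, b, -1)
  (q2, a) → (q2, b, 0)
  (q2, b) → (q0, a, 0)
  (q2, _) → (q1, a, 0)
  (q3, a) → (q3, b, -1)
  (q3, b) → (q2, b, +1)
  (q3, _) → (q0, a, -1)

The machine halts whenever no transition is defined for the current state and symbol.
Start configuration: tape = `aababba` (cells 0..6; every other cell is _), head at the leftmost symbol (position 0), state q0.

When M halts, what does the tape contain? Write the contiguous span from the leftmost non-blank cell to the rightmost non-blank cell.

state=q0 head=0 tape=__[a]ababba   (q0,a)→(q1,_,+1)
state=q1 head=1 tape=___[a]babba   (q1,a)→(q1,a,-1)
state=q1 head=0 tape=__[_]ababba   (q1,_)→(q3,b,-1)
state=q3 head=-1 tape=_[_]bababba   (q3,_)→(q0,a,-1)
state=q0 head=-2 tape=[_]abababba   (q0,_)→(q2,a,+1)
state=q2 head=-1 tape=a[a]bababba   (q2,a)→(q2,b,0)
state=q2 head=-1 tape=a[b]bababba   (q2,b)→(q0,a,0)
state=q0 head=-1 tape=a[a]bababba   (q0,a)→(q1,_,+1)
state=q1 head=0 tape=a_[b]ababba
The non-blank tape span at halt is a_bababba.

a_bababba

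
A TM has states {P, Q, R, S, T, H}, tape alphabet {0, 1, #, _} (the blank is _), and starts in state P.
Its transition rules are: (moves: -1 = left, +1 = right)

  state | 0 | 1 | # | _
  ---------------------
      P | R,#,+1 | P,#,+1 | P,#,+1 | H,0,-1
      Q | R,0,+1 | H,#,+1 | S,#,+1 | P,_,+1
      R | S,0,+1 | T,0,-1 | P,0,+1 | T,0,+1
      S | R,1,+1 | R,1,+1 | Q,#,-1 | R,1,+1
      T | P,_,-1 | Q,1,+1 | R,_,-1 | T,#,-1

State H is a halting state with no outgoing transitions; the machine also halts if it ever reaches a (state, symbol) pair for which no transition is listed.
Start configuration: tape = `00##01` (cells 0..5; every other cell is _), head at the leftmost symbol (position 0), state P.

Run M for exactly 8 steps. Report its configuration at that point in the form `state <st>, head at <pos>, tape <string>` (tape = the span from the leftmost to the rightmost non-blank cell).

P | [0]0##01   read 0 → write #, move +1, go to R
R | #[0]##01   read 0 → write 0, move +1, go to S
S | #0[#]#01   read # → write #, move -1, go to Q
Q | #[0]##01   read 0 → write 0, move +1, go to R
R | #0[#]#01   read # → write 0, move +1, go to P
P | #00[#]01   read # → write #, move +1, go to P
P | #00#[0]1   read 0 → write #, move +1, go to R
R | #00##[1]   read 1 → write 0, move -1, go to T
T | #00#[#]0
After 8 steps: state T, head at 4, tape #00##0.

state T, head at 4, tape #00##0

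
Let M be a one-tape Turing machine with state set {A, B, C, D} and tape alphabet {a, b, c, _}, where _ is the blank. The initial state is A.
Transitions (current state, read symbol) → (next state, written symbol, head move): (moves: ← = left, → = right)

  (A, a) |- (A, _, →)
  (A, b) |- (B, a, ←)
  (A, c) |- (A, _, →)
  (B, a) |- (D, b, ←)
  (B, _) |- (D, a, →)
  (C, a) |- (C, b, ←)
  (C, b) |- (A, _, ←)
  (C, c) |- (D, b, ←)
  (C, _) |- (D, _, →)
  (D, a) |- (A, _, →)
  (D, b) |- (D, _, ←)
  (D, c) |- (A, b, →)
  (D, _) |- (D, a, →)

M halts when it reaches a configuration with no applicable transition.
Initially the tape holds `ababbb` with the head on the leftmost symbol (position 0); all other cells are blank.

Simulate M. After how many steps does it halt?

14

state=A head=0 tape=[a]babbb_   (A,a)→(A,_,→)
state=A head=1 tape=_[b]abbb_   (A,b)→(B,a,←)
state=B head=0 tape=[_]aabbb_   (B,_)→(D,a,→)
state=D head=1 tape=a[a]abbb_   (D,a)→(A,_,→)
state=A head=2 tape=a_[a]bbb_   (A,a)→(A,_,→)
state=A head=3 tape=a__[b]bb_   (A,b)→(B,a,←)
state=B head=2 tape=a_[_]abb_   (B,_)→(D,a,→)
state=D head=3 tape=a_a[a]bb_   (D,a)→(A,_,→)
state=A head=4 tape=a_a_[b]b_   (A,b)→(B,a,←)
state=B head=3 tape=a_a[_]ab_   (B,_)→(D,a,→)
state=D head=4 tape=a_aa[a]b_   (D,a)→(A,_,→)
state=A head=5 tape=a_aa_[b]_   (A,b)→(B,a,←)
state=B head=4 tape=a_aa[_]a_   (B,_)→(D,a,→)
state=D head=5 tape=a_aaa[a]_   (D,a)→(A,_,→)
state=A head=6 tape=a_aaa_[_]
M halts after 14 transitions.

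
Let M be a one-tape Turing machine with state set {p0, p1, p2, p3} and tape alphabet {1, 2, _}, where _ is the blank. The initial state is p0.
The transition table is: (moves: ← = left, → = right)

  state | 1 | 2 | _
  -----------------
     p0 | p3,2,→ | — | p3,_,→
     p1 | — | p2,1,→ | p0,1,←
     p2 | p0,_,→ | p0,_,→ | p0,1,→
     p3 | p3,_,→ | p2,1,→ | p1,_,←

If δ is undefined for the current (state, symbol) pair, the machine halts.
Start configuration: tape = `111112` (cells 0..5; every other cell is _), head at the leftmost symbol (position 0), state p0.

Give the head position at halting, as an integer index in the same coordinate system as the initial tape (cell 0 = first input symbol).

6

state=p0 head=0 tape=[1]11112___   (p0,1)→(p3,2,→)
state=p3 head=1 tape=2[1]1112___   (p3,1)→(p3,_,→)
state=p3 head=2 tape=2_[1]112___   (p3,1)→(p3,_,→)
state=p3 head=3 tape=2__[1]12___   (p3,1)→(p3,_,→)
state=p3 head=4 tape=2___[1]2___   (p3,1)→(p3,_,→)
state=p3 head=5 tape=2____[2]___   (p3,2)→(p2,1,→)
state=p2 head=6 tape=2____1[_]__   (p2,_)→(p0,1,→)
state=p0 head=7 tape=2____11[_]_   (p0,_)→(p3,_,→)
state=p3 head=8 tape=2____11_[_]   (p3,_)→(p1,_,←)
state=p1 head=7 tape=2____11[_]_   (p1,_)→(p0,1,←)
state=p0 head=6 tape=2____1[1]1_   (p0,1)→(p3,2,→)
state=p3 head=7 tape=2____12[1]_   (p3,1)→(p3,_,→)
state=p3 head=8 tape=2____12_[_]   (p3,_)→(p1,_,←)
state=p1 head=7 tape=2____12[_]_   (p1,_)→(p0,1,←)
state=p0 head=6 tape=2____1[2]1_
At halt the head is at cell 6.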